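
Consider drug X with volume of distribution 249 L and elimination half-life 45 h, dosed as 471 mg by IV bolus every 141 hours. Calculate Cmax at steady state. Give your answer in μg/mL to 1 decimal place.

Over one 141-h interval, 141/45 ≈ 3.1333 half-lives elapse, leaving f ≈ 0.1140 of each dose.
Accumulation ratio R = 1/(1 − f) ≈ 1/0.8860 ≈ 1.1287.
Each bolus raises the concentration by D/Vd = 471/249 ≈ 1.892 μg/mL.
Cmax,ss = C₀/(1 − f) ≈ 1.892/0.8860 ≈ 2.135 μg/mL.

2.1 μg/mL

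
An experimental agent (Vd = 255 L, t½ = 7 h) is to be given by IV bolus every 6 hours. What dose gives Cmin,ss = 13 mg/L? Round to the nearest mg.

2690 mg

τ/t½ = 6/7 ≈ 0.85714, so f = (1/2)^(6/7) ≈ 0.552045.
Cmin,ss = (D/Vd)·f/(1−f), so D = Cmin,ss·Vd·(1−f)/f.
D = 13 × 255 × (1−f)/f ≈ 13 × 255 × 0.81145 ≈ 2689.96 mg.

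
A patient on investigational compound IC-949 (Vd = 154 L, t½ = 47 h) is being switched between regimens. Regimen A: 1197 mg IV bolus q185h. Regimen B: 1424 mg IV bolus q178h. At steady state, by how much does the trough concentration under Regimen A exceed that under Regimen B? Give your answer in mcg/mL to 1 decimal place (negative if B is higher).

-0.2 mcg/mL

Regimen A: f = (1/2)^(185/47) ≈ 0.0653; Cmin,ss = (1197/154)·f/(1−f) ≈ 0.543 mcg/mL.
Regimen B: f = (1/2)^(178/47) ≈ 0.0724; Cmin,ss = (1424/154)·f/(1−f) ≈ 0.722 mcg/mL.
Difference ≈ 0.543 − 0.722 ≈ -0.179 mcg/mL.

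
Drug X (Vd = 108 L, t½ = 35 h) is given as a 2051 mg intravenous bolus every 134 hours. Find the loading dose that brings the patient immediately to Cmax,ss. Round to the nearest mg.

f = (1/2)^(134/35) ≈ 0.070386; accumulation ratio R = 1/(1−f) ≈ 1.07572.
Loading dose to hit Cmax,ss on first dose: D_load = D_maint·R ≈ 2051 × 1.07572 ≈ 2206.30 mg.

2206 mg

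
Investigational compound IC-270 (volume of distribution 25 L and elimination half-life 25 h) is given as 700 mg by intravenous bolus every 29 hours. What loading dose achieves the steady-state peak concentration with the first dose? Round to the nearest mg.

f = (1/2)^(29/25) ≈ 0.447513; accumulation ratio R = 1/(1−f) ≈ 1.81000.
Loading dose to hit Cmax,ss on first dose: D_load = D_maint·R ≈ 700 × 1.81000 ≈ 1267.00 mg.

1267 mg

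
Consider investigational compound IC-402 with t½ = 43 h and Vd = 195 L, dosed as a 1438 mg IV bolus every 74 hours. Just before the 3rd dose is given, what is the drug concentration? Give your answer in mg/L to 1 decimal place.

f = (1/2)^(τ/t½) = (1/2)^(74/43) ≈ 0.3034.
C₀ = D/Vd = 1438/195 ≈ 7.374 mg/L.
Before the 3rd dose, 2 doses have been given. Superposition: Cmin = C₀·(f + f²).
≈ 7.374 × (0.3034 + 0.0921) ≈ 7.374 × 0.3955 ≈ 2.916 mg/L.

2.9 mg/L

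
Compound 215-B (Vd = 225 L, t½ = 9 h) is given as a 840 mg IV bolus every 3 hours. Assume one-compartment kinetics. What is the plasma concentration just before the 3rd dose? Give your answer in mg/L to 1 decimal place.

f = (1/2)^(τ/t½) = (1/2)^(3/9) ≈ 0.7937.
C₀ = D/Vd = 840/225 ≈ 3.733 mg/L.
Before the 3rd dose, 2 doses have been given. Superposition: Cmin = C₀·(f + f²).
≈ 3.733 × (0.7937 + 0.6300) ≈ 3.733 × 1.4237 ≈ 5.315 mg/L.

5.3 mg/L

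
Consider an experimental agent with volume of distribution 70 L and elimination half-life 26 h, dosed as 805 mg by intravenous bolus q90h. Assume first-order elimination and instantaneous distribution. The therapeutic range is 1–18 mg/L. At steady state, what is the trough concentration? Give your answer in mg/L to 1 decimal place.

Over one 90-h interval, 90/26 ≈ 3.4615 half-lives elapse, leaving f ≈ 0.0908 of each dose.
Single-dose peak C₀ = D/Vd = 805/70 ≈ 11.500 mg/L.
Steady-state trough Cmin,ss = C₀·f/(1−f) ≈ 11.500 × 0.0908/0.9092 ≈ 1.148 mg/L.
Trough 1.1 mg/L vs MEC 1 mg/L: adequate.

1.1 mg/L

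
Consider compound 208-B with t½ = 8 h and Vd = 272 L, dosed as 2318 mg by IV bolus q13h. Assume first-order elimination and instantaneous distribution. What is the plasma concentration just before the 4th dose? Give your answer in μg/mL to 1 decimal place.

f = (1/2)^(τ/t½) = (1/2)^(13/8) ≈ 0.3242.
C₀ = D/Vd = 2318/272 ≈ 8.522 μg/mL.
Before the 4th dose, 3 doses have been given. Superposition: Cmin = C₀·(f + f² + … + f^3).
≈ 8.522 × (0.3242 + 0.1051 + 0.0341) ≈ 8.522 × 0.4634 ≈ 3.949 μg/mL.

3.9 μg/mL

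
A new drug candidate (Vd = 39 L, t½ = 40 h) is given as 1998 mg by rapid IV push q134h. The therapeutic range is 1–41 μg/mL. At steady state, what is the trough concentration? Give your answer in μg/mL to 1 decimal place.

5.6 μg/mL

τ/t½ = 134/40 ≈ 3.35, so fraction remaining f = (1/2)^(134/40) ≈ 0.0981.
Accumulation ratio R = 1/(1 − f) ≈ 1/0.9019 ≈ 1.1088.
Each bolus raises the concentration by D/Vd = 1998/39 ≈ 51.231 μg/mL.
Steady-state peak Cmax,ss = C₀·R ≈ 51.231 × 1.1088 ≈ 56.805 μg/mL.
One interval later, Cmin,ss = Cmax,ss·e^(−kτ) ≈ 56.805 × 0.0981 ≈ 5.573 μg/mL.
Trough 5.6 μg/mL vs MEC 1 μg/mL: adequate.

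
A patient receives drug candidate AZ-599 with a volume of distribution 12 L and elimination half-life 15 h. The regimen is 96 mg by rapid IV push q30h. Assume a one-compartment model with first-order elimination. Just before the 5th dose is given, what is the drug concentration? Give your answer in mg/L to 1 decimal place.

f = (1/2)^(τ/t½) = (1/2)^(30/15) ≈ 0.2500.
C₀ = D/Vd = 96/12 ≈ 8.000 mg/L.
Before the 5th dose, 4 doses have been given. Superposition: Cmin = C₀·(f + f² + … + f^4).
≈ 8.000 × (0.2500 + 0.0625 + 0.0156 + 0.0039) ≈ 8.000 × 0.3320 ≈ 2.656 mg/L.

2.7 mg/L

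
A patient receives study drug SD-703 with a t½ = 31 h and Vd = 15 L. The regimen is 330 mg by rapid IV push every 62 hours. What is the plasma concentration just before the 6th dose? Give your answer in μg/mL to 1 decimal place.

f = (1/2)^(τ/t½) = (1/2)^(62/31) ≈ 0.2500.
C₀ = D/Vd = 330/15 ≈ 22.000 μg/mL.
Before the 6th dose, 5 doses have been given. Superposition: Cmin = C₀·(f + f² + … + f^5).
≈ 22.000 × (0.2500 + 0.0625 + 0.0156 + 0.0039 + 0.0010) ≈ 22.000 × 0.3330 ≈ 7.326 μg/mL.

7.3 μg/mL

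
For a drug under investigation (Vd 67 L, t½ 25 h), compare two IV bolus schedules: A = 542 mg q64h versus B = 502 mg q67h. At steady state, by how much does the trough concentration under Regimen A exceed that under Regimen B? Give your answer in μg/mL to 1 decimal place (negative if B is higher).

0.3 μg/mL

Regimen A: f = (1/2)^(64/25) ≈ 0.1696; Cmin,ss = (542/67)·f/(1−f) ≈ 1.652 μg/mL.
Regimen B: f = (1/2)^(67/25) ≈ 0.1560; Cmin,ss = (502/67)·f/(1−f) ≈ 1.385 μg/mL.
Difference ≈ 1.652 − 1.385 ≈ 0.267 μg/mL.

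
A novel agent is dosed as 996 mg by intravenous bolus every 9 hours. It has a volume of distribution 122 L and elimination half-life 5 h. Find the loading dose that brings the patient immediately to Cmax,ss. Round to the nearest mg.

f = (1/2)^(9/5) ≈ 0.287175; accumulation ratio R = 1/(1−f) ≈ 1.40287.
Loading dose to hit Cmax,ss on first dose: D_load = D_maint·R ≈ 996 × 1.40287 ≈ 1397.26 mg.

1397 mg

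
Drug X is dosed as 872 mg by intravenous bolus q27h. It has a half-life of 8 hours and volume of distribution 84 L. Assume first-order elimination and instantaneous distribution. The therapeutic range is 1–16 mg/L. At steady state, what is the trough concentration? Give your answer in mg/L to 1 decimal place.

τ/t½ = 27/8 ≈ 3.375, so fraction remaining f = (1/2)^(27/8) ≈ 0.0964.
Each bolus raises the concentration by D/Vd = 872/84 ≈ 10.381 mg/L.
Steady-state trough Cmin,ss = C₀·f/(1−f) ≈ 10.381 × 0.0964/0.9036 ≈ 1.107 mg/L.
Trough 1.1 mg/L vs MEC 1 mg/L: adequate.

1.1 mg/L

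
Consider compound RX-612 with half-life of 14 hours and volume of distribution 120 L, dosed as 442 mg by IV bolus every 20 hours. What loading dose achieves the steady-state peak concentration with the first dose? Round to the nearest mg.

703 mg

f = (1/2)^(20/14) ≈ 0.371499; accumulation ratio R = 1/(1−f) ≈ 1.59109.
Loading dose to hit Cmax,ss on first dose: D_load = D_maint·R ≈ 442 × 1.59109 ≈ 703.26 mg.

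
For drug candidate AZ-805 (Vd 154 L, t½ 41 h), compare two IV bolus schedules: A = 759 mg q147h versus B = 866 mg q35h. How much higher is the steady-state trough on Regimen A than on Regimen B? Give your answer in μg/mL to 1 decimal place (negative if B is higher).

-6.5 μg/mL

Regimen A: f = (1/2)^(147/41) ≈ 0.0833; Cmin,ss = (759/154)·f/(1−f) ≈ 0.448 μg/mL.
Regimen B: f = (1/2)^(35/41) ≈ 0.5534; Cmin,ss = (866/154)·f/(1−f) ≈ 6.968 μg/mL.
Difference ≈ 0.448 − 6.968 ≈ -6.520 μg/mL.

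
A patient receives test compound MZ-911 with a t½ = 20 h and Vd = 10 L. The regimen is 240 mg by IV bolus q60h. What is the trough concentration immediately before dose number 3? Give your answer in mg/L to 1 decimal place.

f = (1/2)^(τ/t½) = (1/2)^(60/20) ≈ 0.1250.
C₀ = D/Vd = 240/10 ≈ 24.000 mg/L.
Before the 3rd dose, 2 doses have been given. Superposition: Cmin = C₀·(f + f²).
≈ 24.000 × (0.1250 + 0.0156) ≈ 24.000 × 0.1406 ≈ 3.374 mg/L.

3.4 mg/L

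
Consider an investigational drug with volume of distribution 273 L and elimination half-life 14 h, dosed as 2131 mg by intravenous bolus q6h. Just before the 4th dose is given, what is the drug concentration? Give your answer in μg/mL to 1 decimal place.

f = (1/2)^(τ/t½) = (1/2)^(6/14) ≈ 0.7430.
C₀ = D/Vd = 2131/273 ≈ 7.806 μg/mL.
Before the 4th dose, 3 doses have been given. Superposition: Cmin = C₀·(f + f² + … + f^3).
≈ 7.806 × (0.7430 + 0.5520 + 0.4102) ≈ 7.806 × 1.7052 ≈ 13.311 μg/mL.

13.3 μg/mL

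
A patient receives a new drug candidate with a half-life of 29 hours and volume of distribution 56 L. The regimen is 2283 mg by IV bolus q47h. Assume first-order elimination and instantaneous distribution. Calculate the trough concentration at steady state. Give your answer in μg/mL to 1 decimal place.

k = ln2/t½ = ln2/29 ≈ 0.023902 h⁻¹; fraction remaining f = e^(−kτ) = e^(−0.023902×47) ≈ 0.3252.
Accumulation ratio R = 1/(1 − f) ≈ 1/0.6748 ≈ 1.4819.
Each bolus raises the concentration by D/Vd = 2283/56 ≈ 40.768 μg/mL.
Steady-state peak Cmax,ss = C₀·R ≈ 40.768 × 1.4819 ≈ 60.414 μg/mL.
One interval later, Cmin,ss = Cmax,ss·e^(−kτ) ≈ 60.414 × 0.3252 ≈ 19.647 μg/mL.

19.6 μg/mL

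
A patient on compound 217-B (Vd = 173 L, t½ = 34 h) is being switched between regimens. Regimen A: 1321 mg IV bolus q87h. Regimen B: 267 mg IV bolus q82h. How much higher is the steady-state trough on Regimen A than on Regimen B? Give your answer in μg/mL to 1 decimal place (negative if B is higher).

1.2 μg/mL

Regimen A: f = (1/2)^(87/34) ≈ 0.1697; Cmin,ss = (1321/173)·f/(1−f) ≈ 1.561 μg/mL.
Regimen B: f = (1/2)^(82/34) ≈ 0.1879; Cmin,ss = (267/173)·f/(1−f) ≈ 0.357 μg/mL.
Difference ≈ 1.561 − 0.357 ≈ 1.204 μg/mL.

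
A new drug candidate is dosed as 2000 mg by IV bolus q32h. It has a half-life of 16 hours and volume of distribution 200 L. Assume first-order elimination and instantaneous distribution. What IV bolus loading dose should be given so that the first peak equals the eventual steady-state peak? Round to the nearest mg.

f = (1/2)^(32/16) ≈ 0.250000; accumulation ratio R = 1/(1−f) ≈ 1.33333.
Loading dose to hit Cmax,ss on first dose: D_load = D_maint·R ≈ 2000 × 1.33333 ≈ 2666.66 mg.

2667 mg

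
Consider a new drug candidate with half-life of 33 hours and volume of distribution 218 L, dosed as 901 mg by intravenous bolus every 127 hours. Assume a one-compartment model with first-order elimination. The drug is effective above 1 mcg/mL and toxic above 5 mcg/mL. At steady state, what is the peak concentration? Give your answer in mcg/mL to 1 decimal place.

τ/t½ = 127/33 ≈ 3.8485, so fraction remaining f = (1/2)^(127/33) ≈ 0.0694.
Accumulation ratio R = 1/(1 − f) ≈ 1/0.9306 ≈ 1.0746.
Each bolus raises the concentration by D/Vd = 901/218 ≈ 4.133 mcg/mL.
Steady-state peak Cmax,ss = C₀·R ≈ 4.133 × 1.0746 ≈ 4.441 mcg/mL.
Peak 4.4 mcg/mL vs MTC 5 mcg/mL: below toxic threshold.

4.4 mcg/mL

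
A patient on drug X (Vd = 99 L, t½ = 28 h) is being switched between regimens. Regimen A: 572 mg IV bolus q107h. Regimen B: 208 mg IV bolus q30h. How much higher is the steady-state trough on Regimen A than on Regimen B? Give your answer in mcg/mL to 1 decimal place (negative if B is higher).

-1.5 mcg/mL

Regimen A: f = (1/2)^(107/28) ≈ 0.0707; Cmin,ss = (572/99)·f/(1−f) ≈ 0.440 mcg/mL.
Regimen B: f = (1/2)^(30/28) ≈ 0.4758; Cmin,ss = (208/99)·f/(1−f) ≈ 1.907 mcg/mL.
Difference ≈ 0.440 − 1.907 ≈ -1.467 mcg/mL.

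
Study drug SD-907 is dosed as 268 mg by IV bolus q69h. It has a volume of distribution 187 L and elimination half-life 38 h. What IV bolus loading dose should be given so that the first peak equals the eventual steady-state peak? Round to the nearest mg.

374 mg

f = (1/2)^(69/38) ≈ 0.284049; accumulation ratio R = 1/(1−f) ≈ 1.39674.
Loading dose to hit Cmax,ss on first dose: D_load = D_maint·R ≈ 268 × 1.39674 ≈ 374.33 mg.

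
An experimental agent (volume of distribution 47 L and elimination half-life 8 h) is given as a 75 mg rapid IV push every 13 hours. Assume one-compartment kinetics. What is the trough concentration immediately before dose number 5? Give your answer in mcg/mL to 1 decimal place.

f = (1/2)^(τ/t½) = (1/2)^(13/8) ≈ 0.3242.
C₀ = D/Vd = 75/47 ≈ 1.596 mcg/mL.
Before the 5th dose, 4 doses have been given. Superposition: Cmin = C₀·(f + f² + … + f^4).
≈ 1.596 × (0.3242 + 0.1051 + 0.0341 + 0.0110) ≈ 1.596 × 0.4744 ≈ 0.757 mcg/mL.

0.8 mcg/mL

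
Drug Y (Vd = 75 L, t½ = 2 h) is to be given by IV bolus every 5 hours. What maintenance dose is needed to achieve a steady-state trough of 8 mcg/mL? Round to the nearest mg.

τ/t½ = 5/2 ≈ 2.5, so f = (1/2)^(5/2) ≈ 0.176777.
Cmin,ss = (D/Vd)·f/(1−f), so D = Cmin,ss·Vd·(1−f)/f.
D = 8 × 75 × (1−f)/f ≈ 8 × 75 × 4.65684 ≈ 2794.10 mg.

2794 mg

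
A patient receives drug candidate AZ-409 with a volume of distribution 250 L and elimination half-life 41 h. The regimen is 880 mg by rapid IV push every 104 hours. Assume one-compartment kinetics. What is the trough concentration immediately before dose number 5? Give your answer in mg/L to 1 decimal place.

f = (1/2)^(τ/t½) = (1/2)^(104/41) ≈ 0.1724.
C₀ = D/Vd = 880/250 ≈ 3.520 mg/L.
Before the 5th dose, 4 doses have been given. Superposition: Cmin = C₀·(f + f² + … + f^4).
≈ 3.520 × (0.1724 + 0.0297 + 0.0051 + 0.0009) ≈ 3.520 × 0.2081 ≈ 0.733 mg/L.

0.7 mg/L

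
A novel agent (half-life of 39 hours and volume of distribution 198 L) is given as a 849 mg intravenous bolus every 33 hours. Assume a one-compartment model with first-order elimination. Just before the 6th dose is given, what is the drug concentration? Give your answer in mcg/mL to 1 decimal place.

f = (1/2)^(τ/t½) = (1/2)^(33/39) ≈ 0.5563.
C₀ = D/Vd = 849/198 ≈ 4.288 mcg/mL.
Before the 6th dose, 5 doses have been given. Superposition: Cmin = C₀·(f + f² + … + f^5).
≈ 4.288 × (0.5563 + 0.3095 + 0.1722 + 0.0958 + 0.0533) ≈ 4.288 × 1.1871 ≈ 5.090 mcg/mL.

5.1 mcg/mL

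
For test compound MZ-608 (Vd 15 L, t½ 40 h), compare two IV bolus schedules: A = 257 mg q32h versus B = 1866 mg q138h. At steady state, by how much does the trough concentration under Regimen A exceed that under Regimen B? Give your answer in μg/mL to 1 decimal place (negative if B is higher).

10.6 μg/mL

Regimen A: f = (1/2)^(32/40) ≈ 0.5743; Cmin,ss = (257/15)·f/(1−f) ≈ 23.114 μg/mL.
Regimen B: f = (1/2)^(138/40) ≈ 0.0915; Cmin,ss = (1866/15)·f/(1−f) ≈ 12.529 μg/mL.
Difference ≈ 23.114 − 12.529 ≈ 10.585 μg/mL.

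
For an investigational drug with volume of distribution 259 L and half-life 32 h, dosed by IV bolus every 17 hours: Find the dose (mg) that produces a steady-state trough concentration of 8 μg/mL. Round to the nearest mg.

τ/t½ = 17/32 ≈ 0.53125, so f = (1/2)^(17/32) ≈ 0.691955.
Cmin,ss = (D/Vd)·f/(1−f), so D = Cmin,ss·Vd·(1−f)/f.
D = 8 × 259 × (1−f)/f ≈ 8 × 259 × 0.44518 ≈ 922.41 mg.

922 mg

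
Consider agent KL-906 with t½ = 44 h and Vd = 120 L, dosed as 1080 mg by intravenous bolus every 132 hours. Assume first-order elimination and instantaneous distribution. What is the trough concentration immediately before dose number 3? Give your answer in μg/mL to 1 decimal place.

1.3 μg/mL

f = (1/2)^(τ/t½) = (1/2)^(132/44) ≈ 0.1250.
C₀ = D/Vd = 1080/120 ≈ 9.000 μg/mL.
Before the 3rd dose, 2 doses have been given. Superposition: Cmin = C₀·(f + f²).
≈ 9.000 × (0.1250 + 0.0156) ≈ 9.000 × 0.1406 ≈ 1.265 μg/mL.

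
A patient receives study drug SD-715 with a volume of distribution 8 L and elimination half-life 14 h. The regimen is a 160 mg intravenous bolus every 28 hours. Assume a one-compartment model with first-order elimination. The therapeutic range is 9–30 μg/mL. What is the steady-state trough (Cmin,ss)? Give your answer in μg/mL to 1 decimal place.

τ = 28 h = 2 half-lives, so f = (1/2)^2 = 0.25.
At steady state, R = 1/(1 − 0.25) = 4/3.
Single-dose peak C₀ = D/Vd = 160/8 = 20 μg/mL.
Steady-state peak Cmax,ss = C₀·R = 20 × 4/3 ≈ 26.667 μg/mL.
Steady-state trough Cmin,ss = Cmax,ss·f ≈ 26.667 × 0.25 ≈ 6.667 μg/mL.
Trough 6.7 μg/mL vs MEC 9 μg/mL: subtherapeutic.

6.7 μg/mL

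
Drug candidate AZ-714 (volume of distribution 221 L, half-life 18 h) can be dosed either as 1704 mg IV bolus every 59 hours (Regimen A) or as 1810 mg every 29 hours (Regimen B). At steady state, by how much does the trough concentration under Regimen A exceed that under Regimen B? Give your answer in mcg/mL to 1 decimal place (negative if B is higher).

Regimen A: f = (1/2)^(59/18) ≈ 0.1031; Cmin,ss = (1704/221)·f/(1−f) ≈ 0.886 mcg/mL.
Regimen B: f = (1/2)^(29/18) ≈ 0.3273; Cmin,ss = (1810/221)·f/(1−f) ≈ 3.985 mcg/mL.
Difference ≈ 0.886 − 3.985 ≈ -3.099 mcg/mL.

-3.1 mcg/mL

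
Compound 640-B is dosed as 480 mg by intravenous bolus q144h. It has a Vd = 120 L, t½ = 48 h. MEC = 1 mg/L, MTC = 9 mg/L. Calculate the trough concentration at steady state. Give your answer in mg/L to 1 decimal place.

0.6 mg/L

The dosing interval is 3 half-lives, so f = 2^(−3) = 0.125.
Accumulation ratio R = 1/(1 − f) = 1/0.875 = 8/7.
Single-dose peak C₀ = D/Vd = 480/120 = 4 mg/L.
Steady-state peak Cmax,ss = C₀·R = 4 × 8/7 ≈ 4.571 mg/L.
Steady-state trough Cmin,ss = Cmax,ss·f ≈ 4.571 × 0.125 ≈ 0.571 mg/L.
Trough 0.6 mg/L vs MEC 1 mg/L: subtherapeutic.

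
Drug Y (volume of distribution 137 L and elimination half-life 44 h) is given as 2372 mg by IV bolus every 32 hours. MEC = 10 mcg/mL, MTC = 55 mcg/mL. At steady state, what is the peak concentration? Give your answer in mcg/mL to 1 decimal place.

τ/t½ = 32/44 ≈ 0.72727, so fraction remaining f = (1/2)^(32/44) ≈ 0.6040.
Accumulation ratio R = 1/(1 − f) ≈ 1/0.3960 ≈ 2.5253.
Each bolus raises the concentration by D/Vd = 2372/137 ≈ 17.314 mcg/mL.
Steady-state peak Cmax,ss = C₀·R ≈ 17.314 × 2.5253 ≈ 43.723 mcg/mL.
Peak 43.7 mcg/mL vs MTC 55 mcg/mL: below toxic threshold.

43.7 mcg/mL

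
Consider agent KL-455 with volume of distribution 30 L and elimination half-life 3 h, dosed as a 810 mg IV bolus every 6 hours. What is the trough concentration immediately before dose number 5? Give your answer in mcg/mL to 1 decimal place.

9.0 mcg/mL

f = (1/2)^(τ/t½) = (1/2)^(6/3) ≈ 0.2500.
C₀ = D/Vd = 810/30 ≈ 27.000 mcg/mL.
Before the 5th dose, 4 doses have been given. Superposition: Cmin = C₀·(f + f² + … + f^4).
≈ 27.000 × (0.2500 + 0.0625 + 0.0156 + 0.0039) ≈ 27.000 × 0.3320 ≈ 8.964 mcg/mL.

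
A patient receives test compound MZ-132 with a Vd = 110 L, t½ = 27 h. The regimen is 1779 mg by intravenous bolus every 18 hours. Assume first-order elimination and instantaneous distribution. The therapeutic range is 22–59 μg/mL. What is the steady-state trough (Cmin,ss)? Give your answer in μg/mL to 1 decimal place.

27.5 μg/mL

Over one 18-h interval, 18/27 ≈ 0.66667 half-lives elapse, leaving f ≈ 0.6300 of each dose.
Each bolus raises the concentration by D/Vd = 1779/110 ≈ 16.173 μg/mL.
Steady-state trough Cmin,ss = C₀·f/(1−f) ≈ 16.173 × 0.6300/0.3700 ≈ 27.538 μg/mL.
Trough 27.5 μg/mL vs MEC 22 μg/mL: adequate.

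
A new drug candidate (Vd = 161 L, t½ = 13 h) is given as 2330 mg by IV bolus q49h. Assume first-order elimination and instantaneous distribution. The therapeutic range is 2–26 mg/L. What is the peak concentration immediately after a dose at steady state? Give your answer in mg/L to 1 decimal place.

15.6 mg/L

τ/t½ = 49/13 ≈ 3.7692, so fraction remaining f = (1/2)^(49/13) ≈ 0.0733.
Accumulation ratio R = 1/(1 − f) ≈ 1/0.9267 ≈ 1.0791.
Each bolus raises the concentration by D/Vd = 2330/161 ≈ 14.472 mg/L.
Steady-state peak Cmax,ss = C₀·R ≈ 14.472 × 1.0791 ≈ 15.617 mg/L.
Peak 15.6 mg/L vs MTC 26 mg/L: below toxic threshold.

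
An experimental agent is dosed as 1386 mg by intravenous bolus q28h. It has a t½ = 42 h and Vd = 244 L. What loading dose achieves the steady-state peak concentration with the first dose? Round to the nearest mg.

3746 mg

f = (1/2)^(28/42) ≈ 0.629961; accumulation ratio R = 1/(1−f) ≈ 2.70242.
Loading dose to hit Cmax,ss on first dose: D_load = D_maint·R ≈ 1386 × 2.70242 ≈ 3745.55 mg.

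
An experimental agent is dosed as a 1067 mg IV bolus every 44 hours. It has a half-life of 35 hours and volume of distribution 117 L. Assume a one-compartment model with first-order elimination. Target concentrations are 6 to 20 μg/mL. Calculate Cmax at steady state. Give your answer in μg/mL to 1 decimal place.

Over one 44-h interval, 44/35 ≈ 1.2571 half-lives elapse, leaving f ≈ 0.4184 of each dose.
Accumulation ratio R = 1/(1 − f) ≈ 1/0.5816 ≈ 1.7194.
Each bolus raises the concentration by D/Vd = 1067/117 ≈ 9.120 μg/mL.
Steady-state peak Cmax,ss = C₀·R ≈ 9.120 × 1.7194 ≈ 15.681 μg/mL.
Peak 15.7 μg/mL vs MTC 20 μg/mL: below toxic threshold.

15.7 μg/mL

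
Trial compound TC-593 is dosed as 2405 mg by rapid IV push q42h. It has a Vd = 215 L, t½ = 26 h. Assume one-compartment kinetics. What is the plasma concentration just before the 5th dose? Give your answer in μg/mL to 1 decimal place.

f = (1/2)^(τ/t½) = (1/2)^(42/26) ≈ 0.3264.
C₀ = D/Vd = 2405/215 ≈ 11.186 μg/mL.
Before the 5th dose, 4 doses have been given. Superposition: Cmin = C₀·(f + f² + … + f^4).
≈ 11.186 × (0.3264 + 0.1065 + 0.0348 + 0.0114) ≈ 11.186 × 0.4791 ≈ 5.359 μg/mL.

5.4 μg/mL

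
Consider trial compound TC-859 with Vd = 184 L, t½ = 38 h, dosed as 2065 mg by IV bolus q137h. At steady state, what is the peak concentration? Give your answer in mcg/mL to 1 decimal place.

12.2 mcg/mL

k = ln2/t½ = ln2/38 ≈ 0.018241 h⁻¹; fraction remaining f = e^(−kτ) = e^(−0.018241×137) ≈ 0.0822.
Accumulation ratio R = 1/(1 − f) ≈ 1/0.9178 ≈ 1.0896.
Single-dose peak C₀ = D/Vd = 2065/184 ≈ 11.223 mcg/mL.
Steady-state peak Cmax,ss = C₀·R ≈ 11.223 × 1.0896 ≈ 12.229 mcg/mL.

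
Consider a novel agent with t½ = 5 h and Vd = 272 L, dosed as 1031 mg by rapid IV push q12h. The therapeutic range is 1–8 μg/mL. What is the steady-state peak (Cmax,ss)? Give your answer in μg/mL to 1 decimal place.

k = ln2/t½ = ln2/5 ≈ 0.138629 h⁻¹; fraction remaining f = e^(−kτ) = e^(−0.138629×12) ≈ 0.1895.
Accumulation ratio R = 1/(1 − f) ≈ 1/0.8105 ≈ 1.2338.
Each bolus raises the concentration by D/Vd = 1031/272 ≈ 3.790 μg/mL.
Steady-state peak Cmax,ss = C₀·R ≈ 3.790 × 1.2338 ≈ 4.676 μg/mL.
Peak 4.7 μg/mL vs MTC 8 μg/mL: below toxic threshold.

4.7 μg/mL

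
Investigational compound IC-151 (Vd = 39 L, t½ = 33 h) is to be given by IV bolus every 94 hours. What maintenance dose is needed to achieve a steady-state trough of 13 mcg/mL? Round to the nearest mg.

3145 mg

τ/t½ = 94/33 ≈ 2.8485, so f = (1/2)^(94/33) ≈ 0.138842.
Cmin,ss = (D/Vd)·f/(1−f), so D = Cmin,ss·Vd·(1−f)/f.
D = 13 × 39 × (1−f)/f ≈ 13 × 39 × 6.20243 ≈ 3144.63 mg.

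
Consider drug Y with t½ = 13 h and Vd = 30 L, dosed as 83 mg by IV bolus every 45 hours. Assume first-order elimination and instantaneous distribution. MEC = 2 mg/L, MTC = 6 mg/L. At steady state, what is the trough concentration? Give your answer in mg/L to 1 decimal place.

Over one 45-h interval, 45/13 ≈ 3.4615 half-lives elapse, leaving f ≈ 0.0908 of each dose.
Accumulation ratio R = 1/(1 − f) ≈ 1/0.9092 ≈ 1.0999.
Single-dose peak C₀ = D/Vd = 83/30 ≈ 2.767 mg/L.
Cmax,ss = C₀/(1 − f) ≈ 2.767/0.9092 ≈ 3.043 mg/L.
Steady-state trough Cmin,ss = Cmax,ss·f ≈ 3.043 × 0.0908 ≈ 0.276 mg/L.
Trough 0.3 mg/L vs MEC 2 mg/L: subtherapeutic.

0.3 mg/L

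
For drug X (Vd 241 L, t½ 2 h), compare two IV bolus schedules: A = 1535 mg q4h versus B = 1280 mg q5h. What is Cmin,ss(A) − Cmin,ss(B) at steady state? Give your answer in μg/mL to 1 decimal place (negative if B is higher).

Regimen A: f = (1/2)^(4/2) ≈ 0.2500; Cmin,ss = (1535/241)·f/(1−f) ≈ 2.123 μg/mL.
Regimen B: f = (1/2)^(5/2) ≈ 0.1768; Cmin,ss = (1280/241)·f/(1−f) ≈ 1.141 μg/mL.
Difference ≈ 2.123 − 1.141 ≈ 0.982 μg/mL.

1.0 μg/mL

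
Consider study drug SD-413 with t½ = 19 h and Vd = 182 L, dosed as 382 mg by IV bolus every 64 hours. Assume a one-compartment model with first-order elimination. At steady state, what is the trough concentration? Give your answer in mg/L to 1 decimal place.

k = ln2/t½ = ln2/19 ≈ 0.036481 h⁻¹; fraction remaining f = e^(−kτ) = e^(−0.036481×64) ≈ 0.0968.
Accumulation ratio R = 1/(1 − f) ≈ 1/0.9032 ≈ 1.1072.
Single-dose peak C₀ = D/Vd = 382/182 ≈ 2.099 mg/L.
Cmax,ss = C₀/(1 − f) ≈ 2.099/0.9032 ≈ 2.324 mg/L.
One interval later, Cmin,ss = Cmax,ss·e^(−kτ) ≈ 2.324 × 0.0968 ≈ 0.225 mg/L.

0.2 mg/L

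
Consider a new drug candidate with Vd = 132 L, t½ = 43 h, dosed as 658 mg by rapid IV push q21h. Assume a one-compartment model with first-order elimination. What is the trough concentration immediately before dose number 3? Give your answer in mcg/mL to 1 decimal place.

6.1 mcg/mL

f = (1/2)^(τ/t½) = (1/2)^(21/43) ≈ 0.7128.
C₀ = D/Vd = 658/132 ≈ 4.985 mcg/mL.
Before the 3rd dose, 2 doses have been given. Superposition: Cmin = C₀·(f + f²).
≈ 4.985 × (0.7128 + 0.5081) ≈ 4.985 × 1.2209 ≈ 6.086 mcg/mL.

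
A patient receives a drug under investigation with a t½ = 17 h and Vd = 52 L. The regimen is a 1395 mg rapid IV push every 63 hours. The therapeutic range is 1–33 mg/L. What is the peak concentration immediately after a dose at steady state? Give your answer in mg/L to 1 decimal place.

k = ln2/t½ = ln2/17 ≈ 0.040773 h⁻¹; fraction remaining f = e^(−kτ) = e^(−0.040773×63) ≈ 0.0766.
Accumulation ratio R = 1/(1 − f) ≈ 1/0.9234 ≈ 1.0830.
Single-dose peak C₀ = D/Vd = 1395/52 ≈ 26.827 mg/L.
Steady-state peak Cmax,ss = C₀·R ≈ 26.827 × 1.0830 ≈ 29.054 mg/L.
Peak 29.1 mg/L vs MTC 33 mg/L: below toxic threshold.

29.1 mg/L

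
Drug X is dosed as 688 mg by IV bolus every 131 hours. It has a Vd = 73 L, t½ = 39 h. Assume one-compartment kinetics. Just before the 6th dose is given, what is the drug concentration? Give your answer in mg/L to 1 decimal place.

f = (1/2)^(τ/t½) = (1/2)^(131/39) ≈ 0.0975.
C₀ = D/Vd = 688/73 ≈ 9.425 mg/L.
Before the 6th dose, 5 doses have been given. Superposition: Cmin = C₀·(f + f² + … + f^5).
≈ 9.425 × (0.0975 + 0.0095 + 0.0009 + 0.0001 + 0.0000) ≈ 9.425 × 0.1080 ≈ 1.018 mg/L.

1.0 mg/L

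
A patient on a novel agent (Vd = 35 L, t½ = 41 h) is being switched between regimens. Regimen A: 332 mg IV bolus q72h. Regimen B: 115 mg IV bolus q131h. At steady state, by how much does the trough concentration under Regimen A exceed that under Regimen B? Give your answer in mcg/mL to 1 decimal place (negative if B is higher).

3.6 mcg/mL

Regimen A: f = (1/2)^(72/41) ≈ 0.2960; Cmin,ss = (332/35)·f/(1−f) ≈ 3.988 mcg/mL.
Regimen B: f = (1/2)^(131/41) ≈ 0.1092; Cmin,ss = (115/35)·f/(1−f) ≈ 0.403 mcg/mL.
Difference ≈ 3.988 − 0.403 ≈ 3.585 mcg/mL.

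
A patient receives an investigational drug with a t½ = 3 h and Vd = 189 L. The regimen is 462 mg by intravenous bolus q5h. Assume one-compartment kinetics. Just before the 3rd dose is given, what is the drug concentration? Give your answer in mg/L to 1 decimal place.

f = (1/2)^(τ/t½) = (1/2)^(5/3) ≈ 0.3150.
C₀ = D/Vd = 462/189 ≈ 2.444 mg/L.
Before the 3rd dose, 2 doses have been given. Superposition: Cmin = C₀·(f + f²).
≈ 2.444 × (0.3150 + 0.0992) ≈ 2.444 × 0.4142 ≈ 1.012 mg/L.

1.0 mg/L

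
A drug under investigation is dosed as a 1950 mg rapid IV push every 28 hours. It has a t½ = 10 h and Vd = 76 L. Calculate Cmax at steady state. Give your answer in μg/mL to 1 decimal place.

30.0 μg/mL

k = ln2/t½ = ln2/10 ≈ 0.069315 h⁻¹; fraction remaining f = e^(−kτ) = e^(−0.069315×28) ≈ 0.1436.
Accumulation ratio R = 1/(1 − f) ≈ 1/0.8564 ≈ 1.1677.
Single-dose peak C₀ = D/Vd = 1950/76 ≈ 25.658 μg/mL.
Steady-state peak Cmax,ss = C₀·R ≈ 25.658 × 1.1677 ≈ 29.961 μg/mL.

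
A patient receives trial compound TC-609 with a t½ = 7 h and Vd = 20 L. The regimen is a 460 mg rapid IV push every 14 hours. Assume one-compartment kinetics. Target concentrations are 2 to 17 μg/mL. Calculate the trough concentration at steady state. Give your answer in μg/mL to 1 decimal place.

The dosing interval is 2 half-lives, so f = 2^(−2) = 0.25.
At steady state, R = 1/(1 − 0.25) = 4/3.
Single-dose peak C₀ = D/Vd = 460/20 = 23 μg/mL.
Steady-state peak Cmax,ss = C₀·R = 23 × 4/3 ≈ 30.667 μg/mL.
Steady-state trough Cmin,ss = Cmax,ss·f ≈ 30.667 × 0.25 ≈ 7.667 μg/mL.
Trough 7.7 μg/mL vs MEC 2 μg/mL: adequate.

7.7 μg/mL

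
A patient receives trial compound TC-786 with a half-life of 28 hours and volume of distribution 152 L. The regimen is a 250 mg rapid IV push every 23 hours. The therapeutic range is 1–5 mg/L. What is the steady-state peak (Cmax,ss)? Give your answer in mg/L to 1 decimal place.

3.8 mg/L

k = ln2/t½ = ln2/28 ≈ 0.024755 h⁻¹; fraction remaining f = e^(−kτ) = e^(−0.024755×23) ≈ 0.5659.
At steady state, accumulation factor R = 1/(1 − e^(−kτ)) ≈ 2.3036.
Each bolus raises the concentration by D/Vd = 250/152 ≈ 1.645 mg/L.
Steady-state peak Cmax,ss = C₀·R ≈ 1.645 × 2.3036 ≈ 3.789 mg/L.
Peak 3.8 mg/L vs MTC 5 mg/L: below toxic threshold.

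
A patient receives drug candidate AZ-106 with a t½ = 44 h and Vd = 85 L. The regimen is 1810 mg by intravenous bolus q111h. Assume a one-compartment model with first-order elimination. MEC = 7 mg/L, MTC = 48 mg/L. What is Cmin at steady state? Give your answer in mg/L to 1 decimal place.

Over one 111-h interval, 111/44 ≈ 2.5227 half-lives elapse, leaving f ≈ 0.1740 of each dose.
Accumulation ratio R = 1/(1 − f) ≈ 1/0.8260 ≈ 1.2107.
Each bolus raises the concentration by D/Vd = 1810/85 ≈ 21.294 mg/L.
Steady-state peak Cmax,ss = C₀·R ≈ 21.294 × 1.2107 ≈ 25.781 mg/L.
Steady-state trough Cmin,ss = Cmax,ss·f ≈ 25.781 × 0.1740 ≈ 4.486 mg/L.
Trough 4.5 mg/L vs MEC 7 mg/L: subtherapeutic.

4.5 mg/L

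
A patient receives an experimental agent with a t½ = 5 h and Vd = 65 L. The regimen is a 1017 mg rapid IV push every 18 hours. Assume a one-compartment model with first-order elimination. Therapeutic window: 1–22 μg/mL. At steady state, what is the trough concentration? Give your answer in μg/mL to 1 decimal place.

1.4 μg/mL

k = ln2/t½ = ln2/5 ≈ 0.138629 h⁻¹; fraction remaining f = e^(−kτ) = e^(−0.138629×18) ≈ 0.0825.
Single-dose peak C₀ = D/Vd = 1017/65 ≈ 15.646 μg/mL.
Steady-state trough Cmin,ss = C₀·f/(1−f) ≈ 15.646 × 0.0825/0.9175 ≈ 1.407 μg/mL.
Trough 1.4 μg/mL vs MEC 1 μg/mL: adequate.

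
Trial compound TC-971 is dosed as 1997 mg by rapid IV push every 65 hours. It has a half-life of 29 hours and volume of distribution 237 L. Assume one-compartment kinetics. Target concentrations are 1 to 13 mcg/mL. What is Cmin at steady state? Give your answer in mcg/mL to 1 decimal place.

τ/t½ = 65/29 ≈ 2.2414, so fraction remaining f = (1/2)^(65/29) ≈ 0.2115.
Single-dose peak C₀ = D/Vd = 1997/237 ≈ 8.426 mcg/mL.
Steady-state trough Cmin,ss = C₀·f/(1−f) ≈ 8.426 × 0.2115/0.7885 ≈ 2.260 mcg/mL.
Trough 2.3 mcg/mL vs MEC 1 mcg/mL: adequate.

2.3 mcg/mL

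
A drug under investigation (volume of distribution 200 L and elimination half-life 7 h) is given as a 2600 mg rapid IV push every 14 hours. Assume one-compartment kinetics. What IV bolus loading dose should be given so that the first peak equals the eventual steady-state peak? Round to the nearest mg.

3467 mg

f = (1/2)^(14/7) ≈ 0.250000; accumulation ratio R = 1/(1−f) ≈ 1.33333.
Loading dose to hit Cmax,ss on first dose: D_load = D_maint·R ≈ 2600 × 1.33333 ≈ 3466.66 mg.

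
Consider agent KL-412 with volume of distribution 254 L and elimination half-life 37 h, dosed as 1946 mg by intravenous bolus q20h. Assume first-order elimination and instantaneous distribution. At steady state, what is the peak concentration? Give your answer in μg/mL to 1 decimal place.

24.5 μg/mL

Over one 20-h interval, 20/37 ≈ 0.54054 half-lives elapse, leaving f ≈ 0.6875 of each dose.
Accumulation ratio R = 1/(1 − f) ≈ 1/0.3125 ≈ 3.2000.
Each bolus raises the concentration by D/Vd = 1946/254 ≈ 7.661 μg/mL.
Steady-state peak Cmax,ss = C₀·R ≈ 7.661 × 3.2000 ≈ 24.515 μg/mL.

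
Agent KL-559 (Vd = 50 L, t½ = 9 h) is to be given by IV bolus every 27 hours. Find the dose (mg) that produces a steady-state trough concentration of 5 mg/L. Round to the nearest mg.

τ/t½ = 27/9 ≈ 3, so f = (1/2)^(27/9) ≈ 0.125000.
Cmin,ss = (D/Vd)·f/(1−f), so D = Cmin,ss·Vd·(1−f)/f.
D = 5 × 50 × (1−f)/f ≈ 5 × 50 × 7.00000 ≈ 1750.00 mg.

1750 mg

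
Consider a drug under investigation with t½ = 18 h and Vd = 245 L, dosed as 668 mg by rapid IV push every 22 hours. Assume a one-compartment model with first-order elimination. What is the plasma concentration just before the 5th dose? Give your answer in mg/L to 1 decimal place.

2.0 mg/L

f = (1/2)^(τ/t½) = (1/2)^(22/18) ≈ 0.4286.
C₀ = D/Vd = 668/245 ≈ 2.727 mg/L.
Before the 5th dose, 4 doses have been given. Superposition: Cmin = C₀·(f + f² + … + f^4).
≈ 2.727 × (0.4286 + 0.1837 + 0.0787 + 0.0337) ≈ 2.727 × 0.7247 ≈ 1.976 mg/L.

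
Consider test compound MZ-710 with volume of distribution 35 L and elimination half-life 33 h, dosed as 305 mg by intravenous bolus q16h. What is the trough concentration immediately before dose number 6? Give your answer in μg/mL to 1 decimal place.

f = (1/2)^(τ/t½) = (1/2)^(16/33) ≈ 0.7146.
C₀ = D/Vd = 305/35 ≈ 8.714 μg/mL.
Before the 6th dose, 5 doses have been given. Superposition: Cmin = C₀·(f + f² + … + f^5).
≈ 8.714 × (0.7146 + 0.5107 + 0.3649 + 0.2608 + 0.1863) ≈ 8.714 × 2.0373 ≈ 17.753 μg/mL.

17.8 μg/mL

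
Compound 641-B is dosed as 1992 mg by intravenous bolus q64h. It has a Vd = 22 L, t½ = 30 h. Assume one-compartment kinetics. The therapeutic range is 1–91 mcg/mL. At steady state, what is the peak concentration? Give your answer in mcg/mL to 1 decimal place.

117.3 mcg/mL

Over one 64-h interval, 64/30 ≈ 2.1333 half-lives elapse, leaving f ≈ 0.2279 of each dose.
At steady state, accumulation factor R = 1/(1 − e^(−kτ)) ≈ 1.2952.
Each bolus raises the concentration by D/Vd = 1992/22 ≈ 90.545 mcg/mL.
Cmax,ss = C₀/(1 − f) ≈ 90.545/0.7721 ≈ 117.271 mcg/mL.
Peak 117.3 mcg/mL vs MTC 91 mcg/mL: exceeds toxic threshold.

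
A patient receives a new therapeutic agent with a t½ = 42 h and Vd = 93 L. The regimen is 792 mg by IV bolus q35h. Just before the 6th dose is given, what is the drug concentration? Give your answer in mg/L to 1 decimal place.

10.3 mg/L

f = (1/2)^(τ/t½) = (1/2)^(35/42) ≈ 0.5612.
C₀ = D/Vd = 792/93 ≈ 8.516 mg/L.
Before the 6th dose, 5 doses have been given. Superposition: Cmin = C₀·(f + f² + … + f^5).
≈ 8.516 × (0.5612 + 0.3149 + 0.1767 + 0.0992 + 0.0557) ≈ 8.516 × 1.2077 ≈ 10.285 mg/L.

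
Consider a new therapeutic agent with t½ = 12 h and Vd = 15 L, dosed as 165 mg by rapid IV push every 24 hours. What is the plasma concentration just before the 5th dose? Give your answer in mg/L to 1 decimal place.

f = (1/2)^(τ/t½) = (1/2)^(24/12) ≈ 0.2500.
C₀ = D/Vd = 165/15 ≈ 11.000 mg/L.
Before the 5th dose, 4 doses have been given. Superposition: Cmin = C₀·(f + f² + … + f^4).
≈ 11.000 × (0.2500 + 0.0625 + 0.0156 + 0.0039) ≈ 11.000 × 0.3320 ≈ 3.652 mg/L.

3.7 mg/L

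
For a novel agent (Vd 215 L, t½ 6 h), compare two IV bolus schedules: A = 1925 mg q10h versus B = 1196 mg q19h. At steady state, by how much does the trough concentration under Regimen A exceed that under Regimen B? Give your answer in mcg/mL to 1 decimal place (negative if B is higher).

3.4 mcg/mL

Regimen A: f = (1/2)^(10/6) ≈ 0.3150; Cmin,ss = (1925/215)·f/(1−f) ≈ 4.117 mcg/mL.
Regimen B: f = (1/2)^(19/6) ≈ 0.1114; Cmin,ss = (1196/215)·f/(1−f) ≈ 0.697 mcg/mL.
Difference ≈ 4.117 − 0.697 ≈ 3.420 mcg/mL.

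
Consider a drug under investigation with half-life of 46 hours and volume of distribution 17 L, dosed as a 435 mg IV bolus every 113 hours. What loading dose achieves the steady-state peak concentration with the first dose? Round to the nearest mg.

f = (1/2)^(113/46) ≈ 0.182185; accumulation ratio R = 1/(1−f) ≈ 1.22277.
Loading dose to hit Cmax,ss on first dose: D_load = D_maint·R ≈ 435 × 1.22277 ≈ 531.90 mg.

532 mg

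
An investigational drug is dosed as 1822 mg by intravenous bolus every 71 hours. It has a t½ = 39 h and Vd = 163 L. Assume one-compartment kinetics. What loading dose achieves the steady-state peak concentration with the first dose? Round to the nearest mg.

f = (1/2)^(71/39) ≈ 0.283120; accumulation ratio R = 1/(1−f) ≈ 1.39493.
Loading dose to hit Cmax,ss on first dose: D_load = D_maint·R ≈ 1822 × 1.39493 ≈ 2541.56 mg.

2542 mg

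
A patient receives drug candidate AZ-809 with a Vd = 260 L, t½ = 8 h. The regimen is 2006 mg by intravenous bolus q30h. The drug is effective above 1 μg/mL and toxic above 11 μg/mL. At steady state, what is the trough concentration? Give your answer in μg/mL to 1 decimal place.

k = ln2/t½ = ln2/8 ≈ 0.086643 h⁻¹; fraction remaining f = e^(−kτ) = e^(−0.086643×30) ≈ 0.0743.
Each bolus raises the concentration by D/Vd = 2006/260 ≈ 7.715 μg/mL.
Steady-state trough Cmin,ss = C₀·f/(1−f) ≈ 7.715 × 0.0743/0.9257 ≈ 0.619 μg/mL.
Trough 0.6 μg/mL vs MEC 1 μg/mL: subtherapeutic.

0.6 μg/mL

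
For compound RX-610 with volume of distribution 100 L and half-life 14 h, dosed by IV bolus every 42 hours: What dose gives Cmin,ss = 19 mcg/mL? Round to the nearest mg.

τ/t½ = 42/14 ≈ 3, so f = (1/2)^(42/14) ≈ 0.125000.
Cmin,ss = (D/Vd)·f/(1−f), so D = Cmin,ss·Vd·(1−f)/f.
D = 19 × 100 × (1−f)/f ≈ 19 × 100 × 7.00000 ≈ 13300.00 mg.

13300 mg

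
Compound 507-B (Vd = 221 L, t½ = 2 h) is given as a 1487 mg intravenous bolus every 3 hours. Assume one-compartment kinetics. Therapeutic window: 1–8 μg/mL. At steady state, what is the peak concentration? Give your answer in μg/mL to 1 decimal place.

k = ln2/t½ = ln2/2 ≈ 0.346574 h⁻¹; fraction remaining f = e^(−kτ) = e^(−0.346574×3) ≈ 0.3536.
At steady state, accumulation factor R = 1/(1 − e^(−kτ)) ≈ 1.5470.
Single-dose peak C₀ = D/Vd = 1487/221 ≈ 6.729 μg/mL.
Cmax,ss = C₀/(1 − f) ≈ 6.729/0.6464 ≈ 10.410 μg/mL.
Peak 10.4 μg/mL vs MTC 8 μg/mL: exceeds toxic threshold.

10.4 μg/mL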